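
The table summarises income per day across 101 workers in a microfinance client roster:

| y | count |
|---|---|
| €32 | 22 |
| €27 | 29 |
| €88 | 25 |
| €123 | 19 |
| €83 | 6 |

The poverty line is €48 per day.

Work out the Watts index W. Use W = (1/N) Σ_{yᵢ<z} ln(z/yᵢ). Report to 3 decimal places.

Poor units: 29×€27, 22×€32 (q = 51 of N = 101).
Log gaps: ln(48/27) = 0.5754 (×29); ln(48/32) = 0.4055 (×22).
W = 25.605793 / 101 = 0.254.

0.254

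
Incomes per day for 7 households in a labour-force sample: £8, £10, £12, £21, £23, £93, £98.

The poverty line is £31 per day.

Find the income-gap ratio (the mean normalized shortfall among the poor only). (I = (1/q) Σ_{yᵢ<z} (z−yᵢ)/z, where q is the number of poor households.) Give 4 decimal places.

0.5226

Below z: £8, £10, £12, £21, £23 (q = 5 of N = 7).
Shortfall ratios (z−y)/z: 0.7419, 0.6774, 0.6129, 0.3226, 0.2581; sum = 2.612903.
I averages over the q = 5 poor units only: 2.612903 / 5 = 0.5226.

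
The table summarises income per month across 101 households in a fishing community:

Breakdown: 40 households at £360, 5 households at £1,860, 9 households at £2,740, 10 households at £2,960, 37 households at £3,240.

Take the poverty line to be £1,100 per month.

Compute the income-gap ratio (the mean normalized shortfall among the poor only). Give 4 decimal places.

0.6727

Below the line: 40×£360 (q = 40 of N = 101).
Shortfall ratios (z−y)/z: 0.6727 (×40); sum = 26.909091.
I averages over the q = 40 poor units only: 26.909091 / 40 = 0.6727.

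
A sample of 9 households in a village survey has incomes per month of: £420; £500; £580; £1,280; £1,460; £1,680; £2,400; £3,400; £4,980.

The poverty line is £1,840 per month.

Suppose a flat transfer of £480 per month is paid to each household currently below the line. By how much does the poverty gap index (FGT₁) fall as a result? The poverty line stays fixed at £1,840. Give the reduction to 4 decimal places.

Before: below the line — £420, £500, £580, £1,280, £1,460, £1,680; poverty gap index (FGT₁) = 0.309179.
After the £480 transfer: below the line — £900, £980, £1,060, £1,760; poverty gap index (FGT₁) = 0.160628.
Reduction = 0.309179 − 0.160628 = 0.1486.

0.1486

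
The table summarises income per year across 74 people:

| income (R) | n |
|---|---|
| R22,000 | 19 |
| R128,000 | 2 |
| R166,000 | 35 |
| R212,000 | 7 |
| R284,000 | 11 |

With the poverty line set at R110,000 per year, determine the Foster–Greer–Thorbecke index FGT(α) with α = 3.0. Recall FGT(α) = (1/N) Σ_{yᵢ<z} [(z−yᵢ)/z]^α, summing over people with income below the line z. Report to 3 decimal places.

0.131

Poor units: 19×R22,000 (q = 19 of N = 74).
Gap ratios (z−y)/z: (110000−22000)/110000 = 0.8000 (×19).
Raised to α = 3.0: 0.51200 (×19).
Sum = 9.728000; FGT(3.0) = 9.728000 / 74 = 0.131.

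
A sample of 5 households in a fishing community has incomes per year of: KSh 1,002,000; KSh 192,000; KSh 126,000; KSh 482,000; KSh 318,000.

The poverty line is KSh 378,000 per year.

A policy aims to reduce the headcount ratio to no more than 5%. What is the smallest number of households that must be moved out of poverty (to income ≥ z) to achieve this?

3

3 of the 5 households are poor, so H = 3/5 = 0.600.
A headcount ratio of at most 5% allows at most ⌊0.05 × 5⌋ = 0 poor households.
So at least 3 − 0 = 3 must be lifted.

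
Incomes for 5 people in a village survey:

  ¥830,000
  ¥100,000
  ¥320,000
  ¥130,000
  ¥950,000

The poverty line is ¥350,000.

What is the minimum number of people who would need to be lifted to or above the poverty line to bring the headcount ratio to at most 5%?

3 of the 5 people are poor, so H = 3/5 = 0.600.
A headcount ratio of at most 5% allows at most ⌊0.05 × 5⌋ = 0 poor people.
So at least 3 − 0 = 3 must be lifted.

3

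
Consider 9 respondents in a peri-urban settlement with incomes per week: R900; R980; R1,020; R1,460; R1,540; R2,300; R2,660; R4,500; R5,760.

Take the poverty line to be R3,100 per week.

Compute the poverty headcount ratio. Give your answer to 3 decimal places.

0.778

7 of the 9 respondents have income below R3,100.
H = 7/9 = 0.778.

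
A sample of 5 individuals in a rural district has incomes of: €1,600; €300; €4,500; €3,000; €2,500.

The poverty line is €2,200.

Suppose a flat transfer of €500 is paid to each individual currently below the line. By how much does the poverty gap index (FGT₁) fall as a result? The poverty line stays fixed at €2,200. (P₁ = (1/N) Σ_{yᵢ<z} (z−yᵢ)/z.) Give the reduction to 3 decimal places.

Before: below the line — €300, €1,600; poverty gap index (FGT₁) = 0.22727.
After the €500 transfer: below the line — €800, €2,100; poverty gap index (FGT₁) = 0.13636.
Reduction = 0.22727 − 0.13636 = 0.091.

0.091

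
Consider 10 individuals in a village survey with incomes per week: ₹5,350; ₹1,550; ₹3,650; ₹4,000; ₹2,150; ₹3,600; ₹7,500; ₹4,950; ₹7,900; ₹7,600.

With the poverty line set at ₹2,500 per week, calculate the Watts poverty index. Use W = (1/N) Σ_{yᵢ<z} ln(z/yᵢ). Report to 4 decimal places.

Below z: ₹1,550, ₹2,150 (q = 2 of N = 10).
Log shortfalls: ln(2500/1550) = 0.4780; ln(2500/2150) = 0.1508.
W = 0.628859 / 10 = 0.0629.

0.0629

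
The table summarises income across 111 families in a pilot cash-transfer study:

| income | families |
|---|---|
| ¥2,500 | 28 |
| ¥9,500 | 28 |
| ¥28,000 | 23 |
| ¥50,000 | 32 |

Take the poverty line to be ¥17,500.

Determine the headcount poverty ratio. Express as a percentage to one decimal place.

56 of the 111 families have income below ¥17,500.
H = 56/111 = 50.5%.

50.5%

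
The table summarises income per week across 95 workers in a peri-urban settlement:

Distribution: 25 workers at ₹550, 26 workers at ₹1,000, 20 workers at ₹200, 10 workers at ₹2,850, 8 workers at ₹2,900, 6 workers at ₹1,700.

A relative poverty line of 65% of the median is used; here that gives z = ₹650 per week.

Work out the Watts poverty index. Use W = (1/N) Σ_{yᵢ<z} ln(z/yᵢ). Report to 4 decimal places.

Incomes under z: 20×₹200, 25×₹550 (q = 45 of N = 95).
ln(z/y) terms: ln(650/200) = 1.1787 (×20); ln(650/550) = 0.1671 (×25).
W = 27.749452 / 95 = 0.2921.

0.2921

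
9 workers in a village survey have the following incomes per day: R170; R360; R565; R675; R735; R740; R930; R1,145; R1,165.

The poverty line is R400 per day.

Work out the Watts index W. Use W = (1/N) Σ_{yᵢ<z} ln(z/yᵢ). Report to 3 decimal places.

0.107

Below the line: R170, R360 (q = 2 of N = 9).
Log gaps: ln(400/170) = 0.8557; ln(400/360) = 0.1054.
W = 0.961027 / 9 = 0.107.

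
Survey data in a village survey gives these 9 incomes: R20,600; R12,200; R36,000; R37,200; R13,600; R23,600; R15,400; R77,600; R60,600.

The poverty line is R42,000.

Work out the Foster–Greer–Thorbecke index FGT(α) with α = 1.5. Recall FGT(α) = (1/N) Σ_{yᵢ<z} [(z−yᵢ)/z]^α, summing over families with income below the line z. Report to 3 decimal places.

Below z: R12,200, R13,600, R15,400, R20,600, R23,600, R36,000, R37,200 (q = 7 of N = 9).
Relative gaps: (42000−12200)/42000 = 0.7095; (42000−13600)/42000 = 0.6762; (42000−15400)/42000 = 0.6333; (42000−20600)/42000 = 0.5095; (42000−23600)/42000 = 0.4381; (42000−36000)/42000 = 0.1429; (42000−37200)/42000 = 0.1143.
Raised to α = 1.5: 0.59765; 0.55604; 0.50402; 0.36370; 0.28997; 0.05399; 0.03864.
Sum = 2.404016; FGT(1.5) = 2.404016 / 9 = 0.267.

0.267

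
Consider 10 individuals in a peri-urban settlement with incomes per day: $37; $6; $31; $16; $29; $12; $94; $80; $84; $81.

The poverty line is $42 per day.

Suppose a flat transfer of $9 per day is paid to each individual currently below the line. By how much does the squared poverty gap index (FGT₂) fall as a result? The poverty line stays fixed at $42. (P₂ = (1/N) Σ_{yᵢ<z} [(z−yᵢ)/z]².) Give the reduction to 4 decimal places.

0.0968

Before: below the line — $6, $12, $16, $29, $31, $37; squared poverty gap index (FGT₂) = 0.180669.
After the $9 transfer: below the line — $15, $21, $25, $38, $40; squared poverty gap index (FGT₂) = 0.083844.
Reduction = 0.180669 − 0.083844 = 0.0968.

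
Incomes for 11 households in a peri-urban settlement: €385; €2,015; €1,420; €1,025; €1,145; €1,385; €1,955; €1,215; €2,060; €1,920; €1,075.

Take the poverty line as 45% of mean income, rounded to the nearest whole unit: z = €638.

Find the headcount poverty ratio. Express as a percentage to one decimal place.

1 of the 11 households have income below €638.
H = 1/11 = 9.1%.

9.1%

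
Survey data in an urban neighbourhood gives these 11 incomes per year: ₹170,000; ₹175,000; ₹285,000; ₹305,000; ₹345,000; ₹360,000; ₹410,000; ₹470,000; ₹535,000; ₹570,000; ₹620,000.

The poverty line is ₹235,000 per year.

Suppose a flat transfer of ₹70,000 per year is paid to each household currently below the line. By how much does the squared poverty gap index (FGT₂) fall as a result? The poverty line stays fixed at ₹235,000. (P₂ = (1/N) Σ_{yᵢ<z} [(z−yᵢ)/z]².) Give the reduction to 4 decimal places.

0.0129

Before: below the line — ₹170,000, ₹175,000; squared poverty gap index (FGT₂) = 0.012881.
After the ₹70,000 transfer: below the line — none; squared poverty gap index (FGT₂) = 0.000000.
Reduction = 0.012881 − 0.000000 = 0.0129.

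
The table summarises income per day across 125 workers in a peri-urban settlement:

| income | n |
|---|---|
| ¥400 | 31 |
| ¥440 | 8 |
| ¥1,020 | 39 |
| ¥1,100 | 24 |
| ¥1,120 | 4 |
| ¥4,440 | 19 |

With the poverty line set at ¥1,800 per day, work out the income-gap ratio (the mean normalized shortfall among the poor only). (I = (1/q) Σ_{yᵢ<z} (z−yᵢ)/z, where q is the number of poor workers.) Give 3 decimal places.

Below the line: 31×¥400, 8×¥440, 39×¥1,020, 24×¥1,100, 4×¥1,120 (q = 106 of N = 125).
Relative gaps: 0.7778 (×31), 0.7556 (×8), 0.4333 (×39), 0.3889 (×24), 0.3778 (×4); sum = 57.900000.
The income-gap ratio divides by q (the poor only): 57.900000 / 106 = 0.546.

0.546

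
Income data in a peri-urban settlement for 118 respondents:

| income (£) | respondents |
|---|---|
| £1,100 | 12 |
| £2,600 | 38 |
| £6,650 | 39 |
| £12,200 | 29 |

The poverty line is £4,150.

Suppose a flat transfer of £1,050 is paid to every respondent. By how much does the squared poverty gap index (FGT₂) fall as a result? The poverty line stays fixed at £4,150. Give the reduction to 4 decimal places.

Before: below the line — 12×£1,100, 38×£2,600; squared poverty gap index (FGT₂) = 0.099852.
After the £1,050 transfer: below the line — 12×£2,150, 38×£3,650; squared poverty gap index (FGT₂) = 0.028294.
Reduction = 0.099852 − 0.028294 = 0.0716.

0.0716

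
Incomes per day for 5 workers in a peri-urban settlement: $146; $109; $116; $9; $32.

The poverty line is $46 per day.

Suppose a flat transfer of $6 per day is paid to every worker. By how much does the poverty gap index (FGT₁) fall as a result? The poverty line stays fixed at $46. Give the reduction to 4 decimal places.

0.0522

Before: below the line — $9, $32; poverty gap index (FGT₁) = 0.221739.
After the $6 transfer: below the line — $15, $38; poverty gap index (FGT₁) = 0.169565.
Reduction = 0.221739 − 0.169565 = 0.0522.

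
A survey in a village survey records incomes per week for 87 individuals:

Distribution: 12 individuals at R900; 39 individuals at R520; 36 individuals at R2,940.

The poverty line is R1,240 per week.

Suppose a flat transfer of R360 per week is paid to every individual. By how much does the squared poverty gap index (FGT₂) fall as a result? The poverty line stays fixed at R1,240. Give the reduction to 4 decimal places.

0.1237

Before: below the line — 39×R520, 12×R900; squared poverty gap index (FGT₂) = 0.161506.
After the R360 transfer: below the line — 39×R880; squared poverty gap index (FGT₂) = 0.037784.
Reduction = 0.161506 − 0.037784 = 0.1237.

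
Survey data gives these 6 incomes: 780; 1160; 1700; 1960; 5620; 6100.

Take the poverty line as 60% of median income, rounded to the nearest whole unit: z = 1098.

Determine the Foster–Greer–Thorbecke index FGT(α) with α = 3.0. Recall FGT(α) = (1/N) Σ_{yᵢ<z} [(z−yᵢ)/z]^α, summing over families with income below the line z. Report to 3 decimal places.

Poor units: 780 (q = 1 of N = 6).
Shortfall ratios: (1098−780)/1098 = 0.2896.
Raised to α = 3.0: 0.02429.
Sum = 0.024293; FGT(3.0) = 0.024293 / 6 = 0.004.

0.004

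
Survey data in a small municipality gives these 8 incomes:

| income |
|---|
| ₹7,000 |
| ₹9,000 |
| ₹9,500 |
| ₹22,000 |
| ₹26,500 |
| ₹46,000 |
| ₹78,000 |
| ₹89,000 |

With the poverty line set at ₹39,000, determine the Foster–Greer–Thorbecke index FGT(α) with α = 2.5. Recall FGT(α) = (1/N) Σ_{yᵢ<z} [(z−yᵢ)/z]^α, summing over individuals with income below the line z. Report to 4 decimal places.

0.2263

Below the line: ₹7,000, ₹9,000, ₹9,500, ₹22,000, ₹26,500 (q = 5 of N = 8).
Relative gaps: (39000−7000)/39000 = 0.8205; (39000−9000)/39000 = 0.7692; (39000−9500)/39000 = 0.7564; (39000−22000)/39000 = 0.4359; (39000−26500)/39000 = 0.3205.
Raised to α = 2.5: 0.60984; 0.51897; 0.49762; 0.12545; 0.05816.
Sum = 1.810027; FGT(2.5) = 1.810027 / 8 = 0.2263.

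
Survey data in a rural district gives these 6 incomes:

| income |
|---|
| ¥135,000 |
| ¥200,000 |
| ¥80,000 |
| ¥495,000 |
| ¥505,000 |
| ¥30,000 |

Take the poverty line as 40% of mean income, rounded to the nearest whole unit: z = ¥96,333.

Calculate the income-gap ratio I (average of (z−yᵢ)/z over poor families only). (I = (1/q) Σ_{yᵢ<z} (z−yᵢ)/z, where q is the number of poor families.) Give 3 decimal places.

0.429

Below z: ¥30,000, ¥80,000 (q = 2 of N = 6).
Shortfall ratios (z−y)/z: 0.6886, 0.1695; sum = 0.858128.
I averages over the q = 2 poor units only: 0.858128 / 2 = 0.429.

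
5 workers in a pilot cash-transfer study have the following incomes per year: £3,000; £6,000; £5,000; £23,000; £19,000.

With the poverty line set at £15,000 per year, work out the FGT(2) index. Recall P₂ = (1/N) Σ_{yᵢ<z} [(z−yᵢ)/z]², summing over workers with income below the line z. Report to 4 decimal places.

Poor units: £3,000, £5,000, £6,000 (q = 3 of N = 5).
Shortfall ratios: (15000−3000)/15000 = 0.8000; (15000−5000)/15000 = 0.6667; (15000−6000)/15000 = 0.6000.
Squared: 0.6400; 0.4444; 0.3600.
Sum = 1.444444; P₂ = 1.444444 / 5 = 0.2889.

0.2889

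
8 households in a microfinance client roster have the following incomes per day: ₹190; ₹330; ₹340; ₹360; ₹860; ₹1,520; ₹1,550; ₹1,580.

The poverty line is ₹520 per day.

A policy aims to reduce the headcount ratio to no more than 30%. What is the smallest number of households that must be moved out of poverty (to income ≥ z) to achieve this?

2

Currently q = 4 of N = 8 are below the line (H = 0.500).
A headcount ratio of at most 30% allows at most ⌊0.30 × 8⌋ = 2 poor households.
So at least 4 − 2 = 2 must be lifted.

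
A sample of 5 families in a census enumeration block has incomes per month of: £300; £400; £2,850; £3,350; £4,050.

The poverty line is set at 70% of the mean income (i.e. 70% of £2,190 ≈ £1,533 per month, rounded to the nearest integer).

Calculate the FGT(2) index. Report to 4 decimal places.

0.2386

Poor units: £300, £400 (q = 2 of N = 5).
Relative gaps: (1533−300)/1533 = 0.8043; (1533−400)/1533 = 0.7391.
Squared: 0.6469; 0.5462.
Sum = 1.193137; P₂ = 1.193137 / 5 = 0.2386.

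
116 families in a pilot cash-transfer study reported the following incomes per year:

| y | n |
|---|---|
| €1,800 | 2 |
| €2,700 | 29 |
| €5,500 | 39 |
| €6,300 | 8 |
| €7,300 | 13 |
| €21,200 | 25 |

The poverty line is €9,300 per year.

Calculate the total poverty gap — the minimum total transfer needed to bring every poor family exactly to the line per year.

Incomes under z: 2×€1,800, 29×€2,700, 39×€5,500, 8×€6,300, 13×€7,300 (q = 91 of N = 116).
Individual gaps: 2×(9300−1800) = 15000; 29×(9300−2700) = 191400; 39×(9300−5500) = 148200; 8×(9300−6300) = 24000; 13×(9300−7300) = 26000.
Aggregate gap = €404,600.

€404,600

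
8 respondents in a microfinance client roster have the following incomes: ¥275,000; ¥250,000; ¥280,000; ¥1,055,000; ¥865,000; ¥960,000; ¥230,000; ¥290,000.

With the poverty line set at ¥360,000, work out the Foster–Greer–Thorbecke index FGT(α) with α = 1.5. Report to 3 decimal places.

0.086

Poor units: ¥230,000, ¥250,000, ¥275,000, ¥280,000, ¥290,000 (q = 5 of N = 8).
Relative gaps: (360000−230000)/360000 = 0.3611; (360000−250000)/360000 = 0.3056; (360000−275000)/360000 = 0.2361; (360000−280000)/360000 = 0.2222; (360000−290000)/360000 = 0.1944.
Raised to α = 1.5: 0.21700; 0.16890; 0.11473; 0.10476; 0.08574.
Sum = 0.691131; FGT(1.5) = 0.691131 / 8 = 0.086.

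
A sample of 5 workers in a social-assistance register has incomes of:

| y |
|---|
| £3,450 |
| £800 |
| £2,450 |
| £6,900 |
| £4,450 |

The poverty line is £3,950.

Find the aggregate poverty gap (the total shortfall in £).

Incomes under z: £800, £2,450, £3,450 (q = 3 of N = 5).
Individual gaps: 3950−800 = 3150; 3950−2450 = 1500; 3950−3450 = 500.
Aggregate gap = £5,150.

£5,150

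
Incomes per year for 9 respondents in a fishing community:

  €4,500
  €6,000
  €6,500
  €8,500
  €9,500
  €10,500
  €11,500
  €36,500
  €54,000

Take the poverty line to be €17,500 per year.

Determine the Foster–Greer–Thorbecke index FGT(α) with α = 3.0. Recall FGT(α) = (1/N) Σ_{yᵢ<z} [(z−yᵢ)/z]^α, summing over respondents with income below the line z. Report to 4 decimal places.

Below the line: €4,500, €6,000, €6,500, €8,500, €9,500, €10,500, €11,500 (q = 7 of N = 9).
Shortfall ratios: (17500−4500)/17500 = 0.7429; (17500−6000)/17500 = 0.6571; (17500−6500)/17500 = 0.6286; (17500−8500)/17500 = 0.5143; (17500−9500)/17500 = 0.4571; (17500−10500)/17500 = 0.4000; (17500−11500)/17500 = 0.3429.
Raised to α = 3.0: 0.40994; 0.28378; 0.24835; 0.13602; 0.09553; 0.06400; 0.04030.
Sum = 1.277924; FGT(3.0) = 1.277924 / 9 = 0.1420.

0.1420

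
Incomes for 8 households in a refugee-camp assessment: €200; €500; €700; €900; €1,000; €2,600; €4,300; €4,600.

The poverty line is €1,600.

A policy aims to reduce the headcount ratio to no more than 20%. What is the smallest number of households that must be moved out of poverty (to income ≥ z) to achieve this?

Currently q = 5 of N = 8 are below the line (H = 0.625).
A headcount ratio of at most 20% allows at most ⌊0.20 × 8⌋ = 1 poor households.
So at least 5 − 1 = 4 must be lifted.

4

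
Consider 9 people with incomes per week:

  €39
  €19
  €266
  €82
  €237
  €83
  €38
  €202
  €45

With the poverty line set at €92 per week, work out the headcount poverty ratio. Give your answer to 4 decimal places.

0.6667

6 of the 9 people have income below €92.
H = 6/9 = 0.6667.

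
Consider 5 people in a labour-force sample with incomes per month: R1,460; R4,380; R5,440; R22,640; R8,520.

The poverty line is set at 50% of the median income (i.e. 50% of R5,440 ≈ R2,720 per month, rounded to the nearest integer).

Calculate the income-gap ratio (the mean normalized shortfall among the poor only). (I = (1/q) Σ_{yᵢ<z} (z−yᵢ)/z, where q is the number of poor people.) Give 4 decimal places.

0.4632

Below z: R1,460 (q = 1 of N = 5).
Relative gaps: 0.4632; sum = 0.463235.
The income-gap ratio divides by q (the poor only): 0.463235 / 1 = 0.4632.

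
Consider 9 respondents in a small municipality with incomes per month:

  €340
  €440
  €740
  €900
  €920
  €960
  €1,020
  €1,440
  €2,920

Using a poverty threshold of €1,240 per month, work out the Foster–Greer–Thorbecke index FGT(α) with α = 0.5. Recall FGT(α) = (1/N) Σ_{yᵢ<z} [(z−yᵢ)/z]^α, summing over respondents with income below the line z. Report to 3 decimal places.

Incomes under z: €340, €440, €740, €900, €920, €960, €1,020 (q = 7 of N = 9).
Shortfall ratios: (1240−340)/1240 = 0.7258; (1240−440)/1240 = 0.6452; (1240−740)/1240 = 0.4032; (1240−900)/1240 = 0.2742; (1240−920)/1240 = 0.2581; (1240−960)/1240 = 0.2258; (1240−1020)/1240 = 0.1774.
Raised to α = 0.5: 0.85194; 0.80322; 0.63500; 0.52363; 0.50800; 0.47519; 0.42121.
Sum = 4.218201; FGT(0.5) = 4.218201 / 9 = 0.469.

0.469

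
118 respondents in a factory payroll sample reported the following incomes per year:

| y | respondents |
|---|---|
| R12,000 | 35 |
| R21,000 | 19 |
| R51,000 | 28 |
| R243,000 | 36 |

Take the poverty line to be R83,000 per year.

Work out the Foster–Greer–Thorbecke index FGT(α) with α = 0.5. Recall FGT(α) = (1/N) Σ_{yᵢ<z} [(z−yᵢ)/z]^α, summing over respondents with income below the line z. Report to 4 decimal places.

Incomes under z: 35×R12,000, 19×R21,000, 28×R51,000 (q = 82 of N = 118).
Shortfall ratios: (83000−12000)/83000 = 0.8554 (×35); (83000−21000)/83000 = 0.7470 (×19); (83000−51000)/83000 = 0.3855 (×28).
Raised to α = 0.5: 0.92489 (×35); 0.86428 (×19); 0.62092 (×28).
Sum = 66.178333; FGT(0.5) = 66.178333 / 118 = 0.5608.

0.5608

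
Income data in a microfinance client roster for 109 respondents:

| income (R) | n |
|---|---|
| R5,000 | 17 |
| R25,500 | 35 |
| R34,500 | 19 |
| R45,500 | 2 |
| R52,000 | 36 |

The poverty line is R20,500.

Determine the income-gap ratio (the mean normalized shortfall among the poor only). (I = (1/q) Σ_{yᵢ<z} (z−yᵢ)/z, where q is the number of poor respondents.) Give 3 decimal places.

0.756

Below the line: 17×R5,000 (q = 17 of N = 109).
Relative gaps: 0.7561 (×17); sum = 12.853659.
I averages over the q = 17 poor units only: 12.853659 / 17 = 0.756.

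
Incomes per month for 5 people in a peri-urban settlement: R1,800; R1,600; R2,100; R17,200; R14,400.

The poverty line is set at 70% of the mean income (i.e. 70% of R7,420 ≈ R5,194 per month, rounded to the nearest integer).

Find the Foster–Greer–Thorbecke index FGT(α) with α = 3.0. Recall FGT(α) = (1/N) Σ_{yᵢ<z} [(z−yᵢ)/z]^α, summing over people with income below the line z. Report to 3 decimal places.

Incomes under z: R1,600, R1,800, R2,100 (q = 3 of N = 5).
Gap ratios (z−y)/z: (5194−1600)/5194 = 0.6920; (5194−1800)/5194 = 0.6534; (5194−2100)/5194 = 0.5957.
Raised to α = 3.0: 0.33131; 0.27902; 0.21138.
Sum = 0.821697; FGT(3.0) = 0.821697 / 5 = 0.164.

0.164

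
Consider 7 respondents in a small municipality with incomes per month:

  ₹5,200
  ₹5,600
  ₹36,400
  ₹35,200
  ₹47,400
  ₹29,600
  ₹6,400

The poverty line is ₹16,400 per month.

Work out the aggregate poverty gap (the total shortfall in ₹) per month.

Below the line: ₹5,200, ₹5,600, ₹6,400 (q = 3 of N = 7).
Individual gaps: 16400−5200 = 11200; 16400−5600 = 10800; 16400−6400 = 10000.
Aggregate gap = ₹32,000.

₹32,000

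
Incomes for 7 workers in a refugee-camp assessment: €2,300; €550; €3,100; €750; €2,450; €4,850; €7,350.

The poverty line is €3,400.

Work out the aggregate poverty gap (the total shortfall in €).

Below the line: €550, €750, €2,300, €2,450, €3,100 (q = 5 of N = 7).
Individual gaps: 3400−550 = 2850; 3400−750 = 2650; 3400−2300 = 1100; 3400−2450 = 950; 3400−3100 = 300.
Aggregate gap = €7,850.

€7,850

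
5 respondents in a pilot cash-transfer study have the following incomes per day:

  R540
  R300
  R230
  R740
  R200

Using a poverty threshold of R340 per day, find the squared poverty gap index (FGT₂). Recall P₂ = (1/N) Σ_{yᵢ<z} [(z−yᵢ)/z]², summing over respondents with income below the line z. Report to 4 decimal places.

Incomes under z: R200, R230, R300 (q = 3 of N = 5).
Gap ratios (z−y)/z: (340−200)/340 = 0.4118; (340−230)/340 = 0.3235; (340−300)/340 = 0.1176.
Squared: 0.1696; 0.1047; 0.0138.
Sum = 0.288062; P₂ = 0.288062 / 5 = 0.0576.

0.0576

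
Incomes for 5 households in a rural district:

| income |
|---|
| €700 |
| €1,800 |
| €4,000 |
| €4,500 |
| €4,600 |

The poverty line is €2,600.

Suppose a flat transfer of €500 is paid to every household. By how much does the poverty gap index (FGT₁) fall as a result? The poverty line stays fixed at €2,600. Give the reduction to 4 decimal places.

Before: below the line — €700, €1,800; poverty gap index (FGT₁) = 0.207692.
After the €500 transfer: below the line — €1,200, €2,300; poverty gap index (FGT₁) = 0.130769.
Reduction = 0.207692 − 0.130769 = 0.0769.

0.0769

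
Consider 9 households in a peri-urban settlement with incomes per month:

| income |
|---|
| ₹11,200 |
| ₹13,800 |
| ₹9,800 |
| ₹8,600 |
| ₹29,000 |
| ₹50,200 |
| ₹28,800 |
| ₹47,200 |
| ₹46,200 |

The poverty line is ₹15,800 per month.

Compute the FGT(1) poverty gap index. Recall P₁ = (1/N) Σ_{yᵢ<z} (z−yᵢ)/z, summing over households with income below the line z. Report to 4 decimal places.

0.1392

Below the line: ₹8,600, ₹9,800, ₹11,200, ₹13,800 (q = 4 of N = 9).
Normalized shortfalls: (15800−8600)/15800 = 0.4557; (15800−9800)/15800 = 0.3797; (15800−11200)/15800 = 0.2911; (15800−13800)/15800 = 0.1266.
Sum of shortfalls = 1.253165; P₁ averages over all N: 1.253165 / 9 = 0.1392.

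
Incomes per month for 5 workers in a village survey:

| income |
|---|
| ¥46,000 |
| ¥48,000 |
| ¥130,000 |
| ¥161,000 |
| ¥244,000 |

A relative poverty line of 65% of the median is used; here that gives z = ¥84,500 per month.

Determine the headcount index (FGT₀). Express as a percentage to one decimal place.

40.0%

2 of the 5 workers have income below ¥84,500.
H = 2/5 = 40.0%.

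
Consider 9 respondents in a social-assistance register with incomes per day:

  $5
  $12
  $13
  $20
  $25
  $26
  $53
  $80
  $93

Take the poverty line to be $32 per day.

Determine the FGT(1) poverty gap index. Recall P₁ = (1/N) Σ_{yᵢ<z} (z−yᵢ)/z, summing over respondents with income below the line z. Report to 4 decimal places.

0.3160

Below z: $5, $12, $13, $20, $25, $26 (q = 6 of N = 9).
Relative gaps: (32−5)/32 = 0.8438; (32−12)/32 = 0.6250; (32−13)/32 = 0.5938; (32−20)/32 = 0.3750; (32−25)/32 = 0.2188; (32−26)/32 = 0.1875.
Sum of shortfalls = 2.843750; P₁ averages over all N: 2.843750 / 9 = 0.3160.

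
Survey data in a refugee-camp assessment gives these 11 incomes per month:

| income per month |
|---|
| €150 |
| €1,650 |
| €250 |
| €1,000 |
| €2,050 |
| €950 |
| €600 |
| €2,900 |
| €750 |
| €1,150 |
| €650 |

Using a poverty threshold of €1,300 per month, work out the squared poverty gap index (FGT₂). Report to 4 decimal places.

Incomes under z: €150, €250, €600, €650, €750, €950, €1,000, €1,150 (q = 8 of N = 11).
Shortfall ratios: (1300−150)/1300 = 0.8846; (1300−250)/1300 = 0.8077; (1300−600)/1300 = 0.5385; (1300−650)/1300 = 0.5000; (1300−750)/1300 = 0.4231; (1300−950)/1300 = 0.2692; (1300−1000)/1300 = 0.2308; (1300−1150)/1300 = 0.1154.
Squared: 0.7825; 0.6524; 0.2899; 0.2500; 0.1790; 0.0725; 0.0533; 0.0133.
Sum = 2.292899; P₂ = 2.292899 / 11 = 0.2084.

0.2084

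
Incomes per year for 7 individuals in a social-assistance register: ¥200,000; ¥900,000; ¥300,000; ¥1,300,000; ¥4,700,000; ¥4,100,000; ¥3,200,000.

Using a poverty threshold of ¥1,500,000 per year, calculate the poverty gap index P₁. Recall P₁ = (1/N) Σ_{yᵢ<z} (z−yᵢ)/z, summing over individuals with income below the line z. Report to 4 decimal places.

Incomes under z: ¥200,000, ¥300,000, ¥900,000, ¥1,300,000 (q = 4 of N = 7).
Gap ratios (z−y)/z: (1500000−200000)/1500000 = 0.8667; (1500000−300000)/1500000 = 0.8000; (1500000−900000)/1500000 = 0.4000; (1500000−1300000)/1500000 = 0.1333.
Sum of shortfalls = 2.200000; P₁ averages over all N: 2.200000 / 7 = 0.3143.

0.3143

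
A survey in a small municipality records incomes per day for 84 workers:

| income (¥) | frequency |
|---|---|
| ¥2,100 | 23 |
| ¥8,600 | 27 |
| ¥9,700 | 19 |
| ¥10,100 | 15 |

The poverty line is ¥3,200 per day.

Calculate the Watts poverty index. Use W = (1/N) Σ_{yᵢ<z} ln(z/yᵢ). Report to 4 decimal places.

Incomes under z: 23×¥2,100 (q = 23 of N = 84).
Log gaps: ln(3200/2100) = 0.4212 (×23).
W = 9.687910 / 84 = 0.1153.

0.1153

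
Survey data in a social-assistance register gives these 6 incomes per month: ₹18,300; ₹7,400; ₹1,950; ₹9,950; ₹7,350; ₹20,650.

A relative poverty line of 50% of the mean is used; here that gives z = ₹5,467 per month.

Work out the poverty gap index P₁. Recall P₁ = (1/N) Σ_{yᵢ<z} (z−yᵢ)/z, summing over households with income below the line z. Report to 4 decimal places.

Incomes under z: ₹1,950 (q = 1 of N = 6).
Normalized shortfalls: (5467−1950)/5467 = 0.6433.
Σ = 0.643314. Dividing by the full population N = 6 gives P₁ = 0.1072.

0.1072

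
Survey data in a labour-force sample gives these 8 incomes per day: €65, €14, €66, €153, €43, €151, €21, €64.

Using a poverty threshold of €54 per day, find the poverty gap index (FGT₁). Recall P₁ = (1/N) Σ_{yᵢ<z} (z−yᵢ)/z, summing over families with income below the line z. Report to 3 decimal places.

0.194

Incomes under z: €14, €21, €43 (q = 3 of N = 8).
Gap ratios (z−y)/z: (54−14)/54 = 0.7407; (54−21)/54 = 0.6111; (54−43)/54 = 0.2037.
Σ = 1.555556. Dividing by the full population N = 8 gives P₁ = 0.194.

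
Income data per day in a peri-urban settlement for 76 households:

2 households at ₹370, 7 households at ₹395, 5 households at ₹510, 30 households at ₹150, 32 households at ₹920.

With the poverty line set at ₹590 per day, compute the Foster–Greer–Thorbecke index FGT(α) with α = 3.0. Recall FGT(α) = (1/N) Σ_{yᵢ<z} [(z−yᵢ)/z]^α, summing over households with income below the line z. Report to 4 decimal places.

Poor units: 30×₹150, 2×₹370, 7×₹395, 5×₹510 (q = 44 of N = 76).
Normalized shortfalls: (590−150)/590 = 0.7458 (×30); (590−370)/590 = 0.3729 (×2); (590−395)/590 = 0.3305 (×7); (590−510)/590 = 0.1356 (×5).
Raised to α = 3.0: 0.41476 (×30); 0.05185 (×2); 0.03610 (×7); 0.00249 (×5).
Sum = 12.811827; FGT(3.0) = 12.811827 / 76 = 0.1686.

0.1686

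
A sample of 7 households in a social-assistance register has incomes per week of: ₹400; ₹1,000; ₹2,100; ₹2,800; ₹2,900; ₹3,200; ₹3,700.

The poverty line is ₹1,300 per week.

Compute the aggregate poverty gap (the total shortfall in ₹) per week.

₹1,200

Below the line: ₹400, ₹1,000 (q = 2 of N = 7).
Individual gaps: 1300−400 = 900; 1300−1000 = 300.
Aggregate gap = ₹1,200.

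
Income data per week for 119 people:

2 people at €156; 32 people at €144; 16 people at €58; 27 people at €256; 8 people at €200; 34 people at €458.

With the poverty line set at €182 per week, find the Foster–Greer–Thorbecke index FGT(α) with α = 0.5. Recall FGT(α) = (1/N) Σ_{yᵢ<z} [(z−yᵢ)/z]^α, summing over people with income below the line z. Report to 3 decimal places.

0.240

Below the line: 16×€58, 32×€144, 2×€156 (q = 50 of N = 119).
Normalized shortfalls: (182−58)/182 = 0.6813 (×16); (182−144)/182 = 0.2088 (×32); (182−156)/182 = 0.1429 (×2).
Raised to α = 0.5: 0.82542 (×16); 0.45694 (×32); 0.37796 (×2).
Sum = 28.584630; FGT(0.5) = 28.584630 / 119 = 0.240.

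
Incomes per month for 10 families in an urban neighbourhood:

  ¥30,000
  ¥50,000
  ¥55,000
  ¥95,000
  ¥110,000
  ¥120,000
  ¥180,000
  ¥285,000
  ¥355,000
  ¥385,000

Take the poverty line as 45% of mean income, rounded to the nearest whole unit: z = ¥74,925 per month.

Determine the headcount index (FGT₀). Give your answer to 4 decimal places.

3 of the 10 families have income below ¥74,925.
H = 3/10 = 0.3000.

0.3000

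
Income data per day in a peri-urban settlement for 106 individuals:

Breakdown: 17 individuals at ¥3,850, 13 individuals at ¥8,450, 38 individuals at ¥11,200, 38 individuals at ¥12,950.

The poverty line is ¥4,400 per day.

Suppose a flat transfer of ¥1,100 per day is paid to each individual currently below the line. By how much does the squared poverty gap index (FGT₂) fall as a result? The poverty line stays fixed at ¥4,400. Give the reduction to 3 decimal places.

Before: below the line — 17×¥3,850; squared poverty gap index (FGT₂) = 0.00251.
After the ¥1,100 transfer: below the line — none; squared poverty gap index (FGT₂) = 0.00000.
Reduction = 0.00251 − 0.00000 = 0.003.

0.003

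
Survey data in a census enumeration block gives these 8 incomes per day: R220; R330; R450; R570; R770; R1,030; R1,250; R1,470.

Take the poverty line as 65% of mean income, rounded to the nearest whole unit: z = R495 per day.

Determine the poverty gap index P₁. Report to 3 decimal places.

0.122

Poor units: R220, R330, R450 (q = 3 of N = 8).
Relative gaps: (495−220)/495 = 0.5556; (495−330)/495 = 0.3333; (495−450)/495 = 0.0909.
Σ = 0.979798. Dividing by the full population N = 8 gives P₁ = 0.122.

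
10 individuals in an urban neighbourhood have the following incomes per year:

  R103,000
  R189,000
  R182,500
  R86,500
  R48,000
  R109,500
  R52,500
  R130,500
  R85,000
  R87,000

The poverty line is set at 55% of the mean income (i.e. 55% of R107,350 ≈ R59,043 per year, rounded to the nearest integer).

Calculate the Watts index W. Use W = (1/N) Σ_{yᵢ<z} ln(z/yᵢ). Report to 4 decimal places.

Below z: R48,000, R52,500 (q = 2 of N = 10).
ln(z/y) terms: ln(59043/48000) = 0.2071; ln(59043/52500) = 0.1175.
W = 0.324518 / 10 = 0.0325.

0.0325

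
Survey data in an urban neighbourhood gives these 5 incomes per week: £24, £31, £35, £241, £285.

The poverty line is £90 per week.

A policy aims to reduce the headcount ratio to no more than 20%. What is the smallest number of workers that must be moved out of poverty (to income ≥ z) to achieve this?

Currently q = 3 of N = 5 are below the line (H = 0.600).
A headcount ratio of at most 20% allows at most ⌊0.20 × 5⌋ = 1 poor workers.
So at least 3 − 1 = 2 must be lifted.

2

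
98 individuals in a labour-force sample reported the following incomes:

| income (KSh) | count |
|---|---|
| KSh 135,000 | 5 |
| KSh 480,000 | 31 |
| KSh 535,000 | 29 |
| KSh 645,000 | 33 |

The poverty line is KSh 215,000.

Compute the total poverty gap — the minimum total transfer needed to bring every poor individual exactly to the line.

KSh 400,000

Poor units: 5×KSh 135,000 (q = 5 of N = 98).
Individual gaps: 5×(215000−135000) = 400000.
Aggregate gap = KSh 400,000.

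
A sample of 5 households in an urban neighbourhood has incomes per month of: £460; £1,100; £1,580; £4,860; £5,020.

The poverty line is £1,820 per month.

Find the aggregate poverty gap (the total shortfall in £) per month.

£2,320

Below the line: £460, £1,100, £1,580 (q = 3 of N = 5).
Individual gaps: 1820−460 = 1360; 1820−1100 = 720; 1820−1580 = 240.
Aggregate gap = £2,320.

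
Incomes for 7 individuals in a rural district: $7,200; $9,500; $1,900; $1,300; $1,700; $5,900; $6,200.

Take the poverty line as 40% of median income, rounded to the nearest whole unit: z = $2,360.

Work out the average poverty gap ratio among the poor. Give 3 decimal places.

Poor units: $1,300, $1,700, $1,900 (q = 3 of N = 7).
Shortfall ratios (z−y)/z: 0.4492, 0.2797, 0.1949; sum = 0.923729.
I averages over the q = 3 poor units only: 0.923729 / 3 = 0.308.

0.308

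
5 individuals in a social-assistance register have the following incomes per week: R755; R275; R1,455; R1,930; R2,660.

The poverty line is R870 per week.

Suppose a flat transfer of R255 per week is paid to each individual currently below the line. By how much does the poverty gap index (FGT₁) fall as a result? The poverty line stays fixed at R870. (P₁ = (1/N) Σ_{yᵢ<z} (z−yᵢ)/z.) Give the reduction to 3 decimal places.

Before: below the line — R275, R755; poverty gap index (FGT₁) = 0.16322.
After the R255 transfer: below the line — R530; poverty gap index (FGT₁) = 0.07816.
Reduction = 0.16322 − 0.07816 = 0.085.

0.085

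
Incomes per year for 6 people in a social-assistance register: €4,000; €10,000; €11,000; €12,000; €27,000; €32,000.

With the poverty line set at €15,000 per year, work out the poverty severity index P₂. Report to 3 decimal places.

0.127

Poor units: €4,000, €10,000, €11,000, €12,000 (q = 4 of N = 6).
Normalized shortfalls: (15000−4000)/15000 = 0.7333; (15000−10000)/15000 = 0.3333; (15000−11000)/15000 = 0.2667; (15000−12000)/15000 = 0.2000.
Squared: 0.5378; 0.1111; 0.0711; 0.0400.
Sum = 0.760000; P₂ = 0.760000 / 6 = 0.127.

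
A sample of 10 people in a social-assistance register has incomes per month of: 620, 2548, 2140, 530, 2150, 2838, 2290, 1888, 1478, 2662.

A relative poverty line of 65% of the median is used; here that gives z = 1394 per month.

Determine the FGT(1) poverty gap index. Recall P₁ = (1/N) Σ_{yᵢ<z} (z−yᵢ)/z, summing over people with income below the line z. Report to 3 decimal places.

Poor units: 530, 620 (q = 2 of N = 10).
Normalized shortfalls: (1394−530)/1394 = 0.6198; (1394−620)/1394 = 0.5552.
Σ = 1.175036. Dividing by the full population N = 10 gives P₁ = 0.118.

0.118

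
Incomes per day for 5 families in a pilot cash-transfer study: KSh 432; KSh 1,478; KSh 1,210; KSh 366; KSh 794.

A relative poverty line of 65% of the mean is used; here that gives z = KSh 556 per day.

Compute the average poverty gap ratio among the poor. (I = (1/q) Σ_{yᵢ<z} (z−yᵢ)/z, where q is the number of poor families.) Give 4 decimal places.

Poor units: KSh 366, KSh 432 (q = 2 of N = 5).
Shortfall ratios (z−y)/z: 0.3417, 0.2230; sum = 0.564748.
I averages over the q = 2 poor units only: 0.564748 / 2 = 0.2824.

0.2824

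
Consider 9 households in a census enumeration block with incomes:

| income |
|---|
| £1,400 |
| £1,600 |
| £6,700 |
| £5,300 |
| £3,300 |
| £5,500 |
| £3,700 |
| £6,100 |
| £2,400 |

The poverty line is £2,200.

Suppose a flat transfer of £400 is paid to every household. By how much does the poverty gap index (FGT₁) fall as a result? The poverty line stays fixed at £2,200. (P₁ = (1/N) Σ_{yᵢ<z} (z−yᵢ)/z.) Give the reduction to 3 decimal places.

Before: below the line — £1,400, £1,600; poverty gap index (FGT₁) = 0.07071.
After the £400 transfer: below the line — £1,800, £2,000; poverty gap index (FGT₁) = 0.03030.
Reduction = 0.07071 − 0.03030 = 0.040.

0.040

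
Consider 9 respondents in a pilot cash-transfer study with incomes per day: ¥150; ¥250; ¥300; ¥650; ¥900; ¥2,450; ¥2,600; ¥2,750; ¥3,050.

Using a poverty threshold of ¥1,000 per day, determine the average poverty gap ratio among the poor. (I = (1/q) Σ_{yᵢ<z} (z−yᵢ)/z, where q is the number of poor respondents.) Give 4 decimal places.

0.5500

Below the line: ¥150, ¥250, ¥300, ¥650, ¥900 (q = 5 of N = 9).
Shortfall ratios (z−y)/z: 0.8500, 0.7500, 0.7000, 0.3500, 0.1000; sum = 2.750000.
The income-gap ratio divides by q (the poor only): 2.750000 / 5 = 0.5500.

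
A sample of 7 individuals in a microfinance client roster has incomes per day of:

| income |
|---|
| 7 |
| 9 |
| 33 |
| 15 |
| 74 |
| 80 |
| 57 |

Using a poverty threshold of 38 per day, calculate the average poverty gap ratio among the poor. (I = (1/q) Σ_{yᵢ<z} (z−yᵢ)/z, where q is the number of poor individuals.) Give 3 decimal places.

0.579

Poor units: 7, 9, 15, 33 (q = 4 of N = 7).
Shortfall ratios (z−y)/z: 0.8158, 0.7632, 0.6053, 0.1316; sum = 2.315789.
I averages over the q = 4 poor units only: 2.315789 / 4 = 0.579.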